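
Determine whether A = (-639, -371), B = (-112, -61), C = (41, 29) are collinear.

AB = (527, 310), AC = (680, 400).
Twice the signed area of △ABC is (527)(400) − (310)(680) = 0.
The triangle is degenerate (zero area), so the points are collinear.

Yes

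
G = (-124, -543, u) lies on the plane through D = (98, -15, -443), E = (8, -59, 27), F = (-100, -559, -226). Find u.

-50

The plane through D, E, F has equation 246132x − 73530y + 40248z = 7394022.
Substituting G: (40248)u + (9406422) = 7394022, so u = -50.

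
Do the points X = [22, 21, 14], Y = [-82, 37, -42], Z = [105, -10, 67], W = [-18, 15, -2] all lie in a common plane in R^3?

With X as base: XY = (-104, 16, -56), XZ = (83, -31, 53), XW = (-40, -6, -16).
XZ × XW = (814, -792, -1738).
XY · (XZ × XW) = 0.
The scalar triple product vanishes, so the four points are coplanar.

Yes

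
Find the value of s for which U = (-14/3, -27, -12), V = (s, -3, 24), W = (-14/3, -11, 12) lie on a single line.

-14/3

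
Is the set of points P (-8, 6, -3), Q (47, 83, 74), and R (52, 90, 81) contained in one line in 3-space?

PQ = (55, 77, 77), PR = (60, 84, 84).
PQ × PR = (0, 0, 0).
The cross product vanishes, so the three points are collinear.

Yes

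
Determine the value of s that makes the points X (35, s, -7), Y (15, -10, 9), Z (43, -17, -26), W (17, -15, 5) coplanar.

12

Coplanarity ⇔ det[XY; XZ; XW] = 0.
Expanding, this is linear in s: (-42)s + (504) = 0.
So s = 12.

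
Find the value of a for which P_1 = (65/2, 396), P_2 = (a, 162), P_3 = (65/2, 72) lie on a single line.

65/2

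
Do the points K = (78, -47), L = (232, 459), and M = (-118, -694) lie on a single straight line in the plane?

No

KL = (154, 506), KM = (-196, -647).
If collinear, KM would be a scalar multiple of KL. But (154)·(-647) ≠ (506)·(-196) (difference -462), so they are not parallel; the points are not collinear.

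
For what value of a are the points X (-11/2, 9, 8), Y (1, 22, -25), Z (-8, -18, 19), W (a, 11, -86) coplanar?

25/2

The points are coplanar iff XY · (XZ × XW) = 0.
Expanding, this is linear in a: (-748)a + (9350) = 0.
So a = 25/2.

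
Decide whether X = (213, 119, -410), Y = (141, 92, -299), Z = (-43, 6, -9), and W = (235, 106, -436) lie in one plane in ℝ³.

The four points are coplanar iff the 3×3 determinant with rows XY, XZ, XW is zero.
Rows: (-72, -27, 111), (-256, -113, 401), (22, -13, -26).
Expanding along the first row: (-72)(8151) − (-27)(-2166) + (111)(5814) = 0.
Zero determinant ⇒ coplanar.

Yes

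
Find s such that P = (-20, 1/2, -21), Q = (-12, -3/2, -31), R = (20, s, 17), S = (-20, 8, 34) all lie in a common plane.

5/2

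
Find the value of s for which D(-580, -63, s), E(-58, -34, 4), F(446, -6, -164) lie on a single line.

178

Direction EF = (504, 28, -168). From the x-coordinate of D, the parameter along the line is τ = (-580 − (-58))/504 = -29/28.
Then s = 4 + (-29/28)·(-168) = 178.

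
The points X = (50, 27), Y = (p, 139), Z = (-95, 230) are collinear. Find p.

-30

The three points are collinear iff det[XY; XZ] = 0.
This determinant is linear in p: (203)p + (6090) = 0, so p = -30.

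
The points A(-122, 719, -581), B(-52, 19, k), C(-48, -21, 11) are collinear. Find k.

Direction AC = (74, -740, 592). From the x-coordinate of B, the parameter along the line is τ = (-52 − (-122))/74 = 35/37.
Then k = (-581) + 35/37·(592) = -21.

-21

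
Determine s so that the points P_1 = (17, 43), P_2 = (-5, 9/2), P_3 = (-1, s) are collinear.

Collinearity: (P_3 − P_1) must be parallel to (P_2 − P_1) = (-22, -77/2).
Cross-multiplying the components: (s − 43)·(-22) = (-18)·(-77/2).
Solving gives s = 23/2.

23/2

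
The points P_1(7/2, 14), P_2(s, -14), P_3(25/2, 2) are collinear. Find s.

Collinearity: (P_2 − P_1) must be parallel to (P_3 − P_1) = (9, -12).
Cross-multiplying the components: (s − 7/2)·(-12) = (-28)·(9).
Solving gives s = 49/2.

49/2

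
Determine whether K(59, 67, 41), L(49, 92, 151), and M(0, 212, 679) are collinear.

KL = (-10, 25, 110), KM = (-59, 145, 638).
KL × KM = (0, -110, 25).
The cross product is nonzero, so the points do not lie on one line.

No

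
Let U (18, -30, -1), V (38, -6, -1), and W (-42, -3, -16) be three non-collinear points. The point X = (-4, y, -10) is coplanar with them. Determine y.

3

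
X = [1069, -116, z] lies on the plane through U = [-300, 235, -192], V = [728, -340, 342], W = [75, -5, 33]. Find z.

Coplanarity requires UV · (UW × UX) = 0.
UV = (1028, -575, 534), UW = (375, -240, 225); the triple product is linear in z with coefficient -31095 and constant term 3264975.
Setting it to zero: z = 105.

105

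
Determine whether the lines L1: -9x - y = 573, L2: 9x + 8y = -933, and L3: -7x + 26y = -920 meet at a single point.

Intersecting L1 and L2: solving the 2×2 system gives (x, y) = (-1217/21, -360/7).
Substitute into L3: (-7)(-1217/21) + (26)(-360/7) = -19561/21.
But L3 requires -920 ≠ -19561/21, so the three lines have no common point.

No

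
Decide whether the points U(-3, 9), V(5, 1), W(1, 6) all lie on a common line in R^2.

No

UV = (8, -8), UW = (4, -3).
Twice the signed area of △UVW is (8)(-3) − (-8)(4) = 8.
The area is nonzero, so the three points are not collinear.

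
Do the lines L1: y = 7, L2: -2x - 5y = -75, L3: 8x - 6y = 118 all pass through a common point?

Yes

Intersecting L1 and L2: solving the 2×2 system gives (x, y) = (20, 7).
Substitute into L3: (8)(20) + (-6)(7) = 118.
This equals 118, so (20, 7) lies on all three lines and they are concurrent.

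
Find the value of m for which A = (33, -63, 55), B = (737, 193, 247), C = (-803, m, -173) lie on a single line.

-367

Collinearity requires AB × AC = 0; each component is linear in m.
The x-component gives (-192)m + (-70464) = 0, so m = -367.
The remaining components then also vanish.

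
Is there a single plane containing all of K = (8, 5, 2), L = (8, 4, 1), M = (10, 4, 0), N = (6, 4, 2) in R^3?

Yes

A normal to the plane through K, L, M is n = KL × KM = (1, -2, 2).
The plane has equation n·P = 2. For N: n·N = 2.
Equal, so N lies in the plane and all four are coplanar.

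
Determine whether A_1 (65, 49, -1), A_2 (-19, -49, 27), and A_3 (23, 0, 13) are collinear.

Yes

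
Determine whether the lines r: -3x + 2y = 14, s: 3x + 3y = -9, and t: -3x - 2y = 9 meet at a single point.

No

Intersecting r and s: solving the 2×2 system gives (x, y) = (-4, 1).
Substitute into t: (-3)(-4) + (-2)(1) = 10.
But t requires 9 ≠ 10, so the three lines have no common point.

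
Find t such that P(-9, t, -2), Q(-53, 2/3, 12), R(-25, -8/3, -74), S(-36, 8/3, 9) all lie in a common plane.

The points are coplanar iff PQ · (PR × PS) = 0.
Expanding, this is linear in t: (1378)t + (-22048/3) = 0.
So t = 16/3.

16/3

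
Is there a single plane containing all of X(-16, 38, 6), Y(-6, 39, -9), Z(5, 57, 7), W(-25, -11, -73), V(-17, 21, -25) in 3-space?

Yes

The plane through X, Y, Z has normal n = XY × XZ = (286, -325, 169) and equation n·P = -15912.
Checking the remaining points: n·W = -15912, n·V = -15912.
All equal -15912, so all 5 points lie in one plane.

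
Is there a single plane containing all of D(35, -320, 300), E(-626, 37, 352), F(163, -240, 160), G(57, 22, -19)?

No

With D as base: DE = (-661, 357, 52), DF = (128, 80, -140), DG = (22, 342, -319).
DF × DG = (22360, 37752, 42016).
DE · (DF × DG) = 882336.
Since 882336 ≠ 0, the four points are not coplanar.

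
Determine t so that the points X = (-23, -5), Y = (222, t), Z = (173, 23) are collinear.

30

Collinearity: (Y − X) must be parallel to (Z − X) = (196, 28).
Cross-multiplying the components: (t − (-5))·(196) = (245)·(28).
Solving gives t = 30.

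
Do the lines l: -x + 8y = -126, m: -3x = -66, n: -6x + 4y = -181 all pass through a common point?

Intersecting l and m: solving the 2×2 system gives (x, y) = (22, -13).
Substitute into n: (-6)(22) + (4)(-13) = -184.
But n requires -181 ≠ -184, so the three lines have no common point.

No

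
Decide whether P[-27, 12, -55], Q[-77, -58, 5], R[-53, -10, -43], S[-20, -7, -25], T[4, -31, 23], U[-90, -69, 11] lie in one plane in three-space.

Yes

The plane through P, Q, R has normal n = PQ × PR = (480, -960, -720) and equation n·X = 15120.
Checking the remaining points: n·S = 15120, n·T = 15120, n·U = 15120.
All equal 15120, so all 6 points lie in one plane.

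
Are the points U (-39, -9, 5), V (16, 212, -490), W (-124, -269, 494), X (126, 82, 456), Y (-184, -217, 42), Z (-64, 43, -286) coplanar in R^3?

The plane through U, V, W has normal n = UV × UW = (-20631, 15180, 4485) and equation n·P = 690414.
Checking the remaining points: n·X = 690414, n·Y = 690414, n·Z = 690414.
All equal 690414, so all 6 points lie in one plane.

Yes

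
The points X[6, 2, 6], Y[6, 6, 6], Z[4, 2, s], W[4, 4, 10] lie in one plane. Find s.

10

Normal to plane XYW: n = (16, 0, 8); plane equation n·P = 144.
Requiring n·Z = 144: (8)s + (64) = 144.
So s = 10.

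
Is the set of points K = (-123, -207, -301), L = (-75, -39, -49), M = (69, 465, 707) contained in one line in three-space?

Yes

KL = (48, 168, 252), KM = (192, 672, 1008).
Each component of KM is 4 times the corresponding component of KL, so KM = 4·KL and the points are collinear.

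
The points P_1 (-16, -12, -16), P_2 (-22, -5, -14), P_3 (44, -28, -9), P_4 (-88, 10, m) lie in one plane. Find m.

Coplanarity ⇔ det[P_1P_2; P_1P_3; P_1P_4] = 0.
Expanding, this is linear in m: (-324)m + (-7452) = 0.
So m = -23.

-23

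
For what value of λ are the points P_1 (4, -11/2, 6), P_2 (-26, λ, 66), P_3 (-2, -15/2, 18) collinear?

Direction P_1P_3 = (-6, -2, 12). From the x-coordinate of P_2, the parameter along the line is τ = (-26 − 4)/(-6) = 5.
Then λ = (-11/2) + 5·(-2) = -31/2.

-31/2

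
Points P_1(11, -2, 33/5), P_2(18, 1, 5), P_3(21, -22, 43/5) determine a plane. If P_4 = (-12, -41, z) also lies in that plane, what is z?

The plane through P_1, P_2, P_3 has equation −26x − 30y − 170z = -1348.
Substituting P_4: (-170)z + (1542) = -1348, so z = 17.

17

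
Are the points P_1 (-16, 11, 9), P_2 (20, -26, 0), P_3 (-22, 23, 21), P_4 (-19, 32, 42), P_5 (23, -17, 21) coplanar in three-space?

The plane through P_1, P_2, P_3 has normal n = P_1P_2 × P_1P_3 = (-336, -378, 210) and equation n·P = 3108.
Checking the remaining points: n·P_4 = 3108, n·P_5 = 3108.
All equal 3108, so all 5 points lie in one plane.

Yes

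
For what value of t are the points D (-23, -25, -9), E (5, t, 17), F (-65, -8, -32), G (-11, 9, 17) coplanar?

Coplanarity ⇔ det[DE; DF; DG] = 0.
Expanding, this is linear in t: (816)t + (12240) = 0.
So t = -15.

-15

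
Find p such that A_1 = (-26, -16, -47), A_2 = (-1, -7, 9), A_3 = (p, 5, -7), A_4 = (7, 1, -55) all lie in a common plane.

21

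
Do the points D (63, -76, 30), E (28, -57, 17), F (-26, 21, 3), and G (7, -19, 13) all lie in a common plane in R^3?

No

The four points are coplanar iff the 3×3 determinant with rows DE, DF, DG is zero.
Rows: (-35, 19, -13), (-89, 97, -27), (-56, 57, -17).
Expanding along the first row: (-35)(-110) − (19)(1) + (-13)(359) = -836.
Nonzero ⇒ not coplanar.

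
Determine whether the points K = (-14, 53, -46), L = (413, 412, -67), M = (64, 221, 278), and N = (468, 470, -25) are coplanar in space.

No

With K as base: KL = (427, 359, -21), KM = (78, 168, 324), KN = (482, 417, 21).
KM × KN = (-131580, 154530, -48450).
KL · (KM × KN) = 309060.
Since 309060 ≠ 0, the four points are not coplanar.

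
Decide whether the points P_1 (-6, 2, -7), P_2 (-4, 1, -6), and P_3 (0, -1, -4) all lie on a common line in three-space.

P_1P_2 = (2, -1, 1), P_1P_3 = (6, -3, 3).
Each component of P_1P_3 is 3 times the corresponding component of P_1P_2, so P_1P_3 = 3·P_1P_2 and the points are collinear.

Yes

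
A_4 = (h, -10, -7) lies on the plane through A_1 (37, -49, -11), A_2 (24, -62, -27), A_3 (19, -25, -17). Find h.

The plane through A_1, A_2, A_3 has equation 462x + 210y − 546z = 12810.
Substituting A_4: (462)h + (1722) = 12810, so h = 24.

24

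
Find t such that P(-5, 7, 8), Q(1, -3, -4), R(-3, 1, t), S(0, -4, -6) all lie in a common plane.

Normal to plane PQS: n = (8, 24, -16); plane equation n·X = 0.
Requiring n·R = 0: (-16)t + (0) = 0.
So t = 0.

0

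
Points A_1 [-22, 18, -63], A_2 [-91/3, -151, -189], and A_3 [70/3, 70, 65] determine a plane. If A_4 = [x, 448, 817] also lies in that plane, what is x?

The plane through A_1, A_2, A_3 has equation −15080x − (13936/3)y + 7228z = -207220.
Substituting A_4: (-15080)x + (11472500/3) = -207220, so x = 802/3.

802/3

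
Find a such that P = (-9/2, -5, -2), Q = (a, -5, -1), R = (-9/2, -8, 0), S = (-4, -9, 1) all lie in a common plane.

-3

Coplanarity ⇔ det[PQ; PR; PS] = 0.
Expanding, this is linear in a: (-1)a + (-3) = 0.
So a = -3.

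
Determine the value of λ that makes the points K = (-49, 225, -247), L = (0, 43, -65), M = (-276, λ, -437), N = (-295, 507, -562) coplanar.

Coplanarity ⇔ det[KL; KM; KN] = 0.
Expanding, this is linear in λ: (29337)λ + (-11118723) = 0.
So λ = 379.

379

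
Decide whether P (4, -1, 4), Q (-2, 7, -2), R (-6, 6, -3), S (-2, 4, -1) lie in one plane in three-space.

No

A normal to the plane through P, Q, R is n = PQ × PR = (-14, 18, 38).
The plane has equation n·X = 78. For S: n·S = 62.
62 ≠ 78, so S is off the plane.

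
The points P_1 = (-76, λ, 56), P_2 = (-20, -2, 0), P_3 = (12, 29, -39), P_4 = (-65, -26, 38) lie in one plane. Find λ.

-42

Coplanarity ⇔ det[P_1P_2; P_1P_3; P_1P_4] = 0.
Expanding, this is linear in λ: (-539)λ + (-22638) = 0.
So λ = -42.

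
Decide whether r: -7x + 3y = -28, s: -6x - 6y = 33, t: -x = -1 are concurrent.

No

Intersecting r and s: solving the 2×2 system gives (x, y) = (23/20, -133/20).
Substitute into t: (-1)(23/20) + (0)(-133/20) = -23/20.
But t requires -1 ≠ -23/20, so the three lines have no common point.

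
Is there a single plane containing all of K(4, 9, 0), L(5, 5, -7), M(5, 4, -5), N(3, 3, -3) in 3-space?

No

With K as base: KL = (1, -4, -7), KM = (1, -5, -5), KN = (-1, -6, -3).
KM × KN = (-15, 8, -11).
KL · (KM × KN) = 30.
Since 30 ≠ 0, the four points are not coplanar.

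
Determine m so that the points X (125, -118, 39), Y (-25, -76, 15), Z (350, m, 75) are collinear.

Direction XY = (-150, 42, -24). From the x-coordinate of Z, the parameter along the line is τ = (350 − 125)/(-150) = -3/2.
Then m = (-118) + (-3/2)·(42) = -181.

-181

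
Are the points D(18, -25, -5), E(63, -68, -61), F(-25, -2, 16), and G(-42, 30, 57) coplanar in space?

No

With D as base: DE = (45, -43, -56), DF = (-43, 23, 21), DG = (-60, 55, 62).
DF × DG = (271, 1406, -985).
DE · (DF × DG) = 6897.
Since 6897 ≠ 0, the four points are not coplanar.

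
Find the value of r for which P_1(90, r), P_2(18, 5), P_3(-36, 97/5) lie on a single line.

The three points are collinear iff det[P_1P_2; P_1P_3] = 0.
This determinant is linear in r: (-54)r + (-3834/5) = 0, so r = -71/5.

-71/5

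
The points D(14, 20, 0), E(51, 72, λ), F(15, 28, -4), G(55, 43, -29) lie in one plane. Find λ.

Coplanarity ⇔ det[DE; DF; DG] = 0.
Expanding, this is linear in λ: (-305)λ + (-12200) = 0.
So λ = -40.

-40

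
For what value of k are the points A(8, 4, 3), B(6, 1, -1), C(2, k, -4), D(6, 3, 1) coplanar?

0

Coplanarity ⇔ det[AB; AC; AD] = 0.
Expanding, this is linear in k: (-4)k + (0) = 0.
So k = 0.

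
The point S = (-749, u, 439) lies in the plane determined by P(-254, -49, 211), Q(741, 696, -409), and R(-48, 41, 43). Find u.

The plane through P, Q, R has equation −69360x + 39440y − 63920z = 2197760.
Substituting S: (39440)u + (23889760) = 2197760, so u = -550.

-550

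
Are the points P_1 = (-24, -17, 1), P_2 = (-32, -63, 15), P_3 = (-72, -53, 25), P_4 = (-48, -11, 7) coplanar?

Yes

The four points are coplanar iff the 3×3 determinant with rows P_1P_2, P_1P_3, P_1P_4 is zero.
Rows: (-8, -46, 14), (-48, -36, 24), (-24, 6, 6).
Expanding along the first row: (-8)(-360) − (-46)(288) + (14)(-1152) = 0.
Zero determinant ⇒ coplanar.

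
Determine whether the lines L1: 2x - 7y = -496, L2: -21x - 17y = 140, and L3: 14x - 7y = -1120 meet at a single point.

Lines aᵢx + bᵢy = cᵢ with pairwise distinct directions are concurrent exactly when det[aᵢ bᵢ cᵢ] = 0.
Here the determinant is 0.
It vanishes, so the lines are concurrent at (-52, 56).

Yes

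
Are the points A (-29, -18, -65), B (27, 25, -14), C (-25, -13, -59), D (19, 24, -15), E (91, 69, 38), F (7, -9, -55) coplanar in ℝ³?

Yes

The plane through A, B, C has normal n = AB × AC = (3, -132, 108) and equation n·P = -4731.
Checking the remaining points: n·D = -4731, n·E = -4731, n·F = -4731.
All equal -4731, so all 6 points lie in one plane.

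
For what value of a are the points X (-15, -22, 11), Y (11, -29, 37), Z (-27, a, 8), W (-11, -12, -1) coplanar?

-25

The points are coplanar iff XY · (XZ × XW) = 0.
Expanding, this is linear in a: (-416)a + (-10400) = 0.
So a = -25.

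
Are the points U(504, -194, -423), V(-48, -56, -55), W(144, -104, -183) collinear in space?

Yes

UV = (-552, 138, 368), UW = (-360, 90, 240).
UV × UW = (0, 0, 0).
The cross product vanishes, so the three points are collinear.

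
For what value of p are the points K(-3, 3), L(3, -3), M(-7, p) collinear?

The three points are collinear iff det[KL; KM] = 0.
This determinant is linear in p: (6)p + (-42) = 0, so p = 7.

7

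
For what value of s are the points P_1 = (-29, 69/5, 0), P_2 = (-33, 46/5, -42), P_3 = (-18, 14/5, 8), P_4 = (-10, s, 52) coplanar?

Normal to plane P_1P_2P_3: n = (-2494/5, -430, 473/5); plane equation n·P = 42656/5.
Requiring n·P_4 = 42656/5: (-430)s + (49536/5) = 42656/5.
So s = 16/5.

16/5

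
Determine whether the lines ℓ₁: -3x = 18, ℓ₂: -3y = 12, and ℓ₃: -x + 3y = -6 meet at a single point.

Intersecting ℓ₁ and ℓ₂: solving the 2×2 system gives (x, y) = (-6, -4).
Substitute into ℓ₃: (-1)(-6) + (3)(-4) = -6.
This equals -6, so (-6, -4) lies on all three lines and they are concurrent.

Yes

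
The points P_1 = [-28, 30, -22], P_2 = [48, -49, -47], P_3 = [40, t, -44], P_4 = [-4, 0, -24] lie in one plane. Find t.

The points are coplanar iff P_1P_2 · (P_1P_3 × P_1P_4) = 0.
Expanding, this is linear in t: (448)t + (18368) = 0.
So t = -41.

-41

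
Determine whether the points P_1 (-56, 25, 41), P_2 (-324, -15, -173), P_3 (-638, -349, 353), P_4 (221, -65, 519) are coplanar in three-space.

No

The four points are coplanar iff the 3×3 determinant with rows P_1P_2, P_1P_3, P_1P_4 is zero.
Rows: (-268, -40, -214), (-582, -374, 312), (277, -90, 478).
Expanding along the first row: (-268)(-150692) − (-40)(-364620) + (-214)(155978) = -7578636.
Nonzero ⇒ not coplanar.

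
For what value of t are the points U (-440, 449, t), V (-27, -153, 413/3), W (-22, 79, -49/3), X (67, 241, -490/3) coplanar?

-196/3

Coplanarity ⇔ det[UV; UW; UX] = 0.
Expanding, this is linear in t: (19838)t + (3888248/3) = 0.
So t = -196/3.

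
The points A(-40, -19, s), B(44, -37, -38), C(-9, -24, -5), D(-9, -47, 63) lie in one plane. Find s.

The points are coplanar iff AB · (AC × AD) = 0.
Expanding, this is linear in s: (-1219)s + (26818) = 0.
So s = 22.

22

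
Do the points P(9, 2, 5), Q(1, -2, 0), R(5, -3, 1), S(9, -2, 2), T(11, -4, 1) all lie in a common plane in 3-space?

No

The plane through P, Q, R has normal n = PQ × PR = (-9, -12, 24) and equation n·X = 15.
Checking the remaining points: n·S = -9, n·T = -27.
Since n·S = -9 ≠ 15, S is off the plane and the points are not all coplanar.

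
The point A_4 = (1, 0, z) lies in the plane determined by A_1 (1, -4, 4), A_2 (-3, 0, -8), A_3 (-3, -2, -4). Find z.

-4

Coplanarity requires A_1A_2 · (A_1A_3 × A_1A_4) = 0.
A_1A_2 = (-4, 4, -12), A_1A_3 = (-4, 2, -8); the triple product is linear in z with coefficient 8 and constant term 32.
Setting it to zero: z = -4.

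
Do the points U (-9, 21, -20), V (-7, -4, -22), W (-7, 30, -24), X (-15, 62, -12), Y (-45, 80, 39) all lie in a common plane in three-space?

Yes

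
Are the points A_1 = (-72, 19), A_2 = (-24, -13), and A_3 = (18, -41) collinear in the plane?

Yes

A_1A_2 = (48, -32), A_1A_3 = (90, -60).
det[A_1A_2; A_1A_3] = (48)(-60) − (-32)(90) = 0.
The determinant is zero, so the points are collinear.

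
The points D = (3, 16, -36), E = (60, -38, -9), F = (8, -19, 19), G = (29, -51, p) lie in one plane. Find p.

50

Normal to plane DEF: n = (-2025, -3000, -1725); plane equation n·P = 8025.
Requiring n·G = 8025: (-1725)p + (94275) = 8025.
So p = 50.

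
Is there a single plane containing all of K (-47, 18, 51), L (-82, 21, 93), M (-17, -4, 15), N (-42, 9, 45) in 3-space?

With K as base: KL = (-35, 3, 42), KM = (30, -22, -36), KN = (5, -9, -6).
KM × KN = (-192, 0, -160).
KL · (KM × KN) = 0.
The scalar triple product vanishes, so the four points are coplanar.

Yes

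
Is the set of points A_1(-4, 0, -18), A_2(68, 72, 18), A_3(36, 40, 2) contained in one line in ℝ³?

Yes

A_1A_2 = (72, 72, 36), A_1A_3 = (40, 40, 20).
A_1A_2 × A_1A_3 = (0, 0, 0).
The cross product vanishes, so the three points are collinear.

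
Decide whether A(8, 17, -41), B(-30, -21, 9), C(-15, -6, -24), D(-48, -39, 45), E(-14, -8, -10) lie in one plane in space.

No

The plane through A, B, C has normal n = AB × AC = (504, -504, 0) and equation n·P = -4536.
Checking the remaining points: n·D = -4536, n·E = -3024.
Since n·E = -3024 ≠ -4536, E is off the plane and the points are not all coplanar.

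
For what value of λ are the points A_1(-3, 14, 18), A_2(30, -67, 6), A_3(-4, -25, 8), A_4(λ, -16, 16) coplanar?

19

Normal to plane A_1A_2A_3: n = (342, 342, -1368); plane equation n·P = -20862.
Requiring n·A_4 = -20862: (342)λ + (-27360) = -20862.
So λ = 19.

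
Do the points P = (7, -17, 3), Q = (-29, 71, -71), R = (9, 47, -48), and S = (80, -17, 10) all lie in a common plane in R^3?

With P as base: PQ = (-36, 88, -74), PR = (2, 64, -51), PS = (73, 0, 7).
PR × PS = (448, -3737, -4672).
PQ · (PR × PS) = 744.
Since 744 ≠ 0, the four points are not coplanar.

No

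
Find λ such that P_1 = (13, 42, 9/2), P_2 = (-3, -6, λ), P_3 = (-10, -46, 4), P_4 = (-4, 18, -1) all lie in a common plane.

Normal to plane P_1P_3P_4: n = (472, -118, -944); plane equation n·P = -3068.
Requiring n·P_2 = -3068: (-944)λ + (-708) = -3068.
So λ = 5/2.

5/2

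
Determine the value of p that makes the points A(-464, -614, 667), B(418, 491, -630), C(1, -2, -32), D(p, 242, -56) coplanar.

Normal to plane ABC: n = (21369, 13413, 25959); plane equation n·P = -836145.
Requiring n·D = -836145: (21369)p + (1792242) = -836145.
So p = -123.

-123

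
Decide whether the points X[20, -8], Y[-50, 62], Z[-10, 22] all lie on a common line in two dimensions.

Yes

XY = (-70, 70), XZ = (-30, 30).
det[XY; XZ] = (-70)(30) − (70)(-30) = 0.
The determinant is zero, so the points are collinear.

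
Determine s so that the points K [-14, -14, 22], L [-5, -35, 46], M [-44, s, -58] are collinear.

Direction KL = (9, -21, 24). From the x-coordinate of M, the parameter along the line is τ = (-44 − (-14))/9 = -10/3.
Then s = (-14) + (-10/3)·(-21) = 56.

56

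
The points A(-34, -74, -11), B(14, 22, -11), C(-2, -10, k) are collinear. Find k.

-11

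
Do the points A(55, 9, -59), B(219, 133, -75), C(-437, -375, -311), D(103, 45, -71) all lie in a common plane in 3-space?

Yes

With A as base: AB = (164, 124, -16), AC = (-492, -384, -252), AD = (48, 36, -12).
AC × AD = (13680, -18000, 720).
AB · (AC × AD) = 0.
The scalar triple product vanishes, so the four points are coplanar.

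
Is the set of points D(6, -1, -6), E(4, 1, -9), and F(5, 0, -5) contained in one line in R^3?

No

DE = (-2, 2, -3), DF = (-1, 1, 1).
Comparing components 2 and 3: (2)(1) − (-3)(1) = 5 ≠ 0, so DE and DF are not parallel and the points are not collinear.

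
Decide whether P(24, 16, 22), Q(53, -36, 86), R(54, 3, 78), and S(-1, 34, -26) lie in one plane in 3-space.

A normal to the plane through P, Q, R is n = PQ × PR = (-2080, 296, 1183).
The plane has equation n·X = -19158. For S: n·S = -18614.
-18614 ≠ -19158, so S is off the plane.

No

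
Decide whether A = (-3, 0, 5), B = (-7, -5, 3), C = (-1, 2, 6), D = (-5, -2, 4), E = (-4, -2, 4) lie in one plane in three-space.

No

The plane through A, B, C has normal n = AB × AC = (-1, 0, 2) and equation n·P = 13.
Checking the remaining points: n·D = 13, n·E = 12.
Since n·E = 12 ≠ 13, E is off the plane and the points are not all coplanar.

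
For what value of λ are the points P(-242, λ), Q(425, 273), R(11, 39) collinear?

-104

Collinearity: (P − Q) must be parallel to (R − Q) = (-414, -234).
Cross-multiplying the components: (λ − 273)·(-414) = (-667)·(-234).
Solving gives λ = -104.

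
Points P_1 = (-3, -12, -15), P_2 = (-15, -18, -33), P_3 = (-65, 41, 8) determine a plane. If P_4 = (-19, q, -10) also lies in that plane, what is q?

1

A normal to the plane is n = P_1P_2 × P_1P_3 = (816, 1392, -1008).
P_4 lies in the plane iff n · P_1P_4 = 0.
This gives (1392)q + (-1392) = 0, so q = 1.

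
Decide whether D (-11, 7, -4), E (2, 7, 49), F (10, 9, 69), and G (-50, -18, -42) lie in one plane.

No

With D as base: DE = (13, 0, 53), DF = (21, 2, 73), DG = (-39, -25, -38).
DF × DG = (1749, -2049, -447).
DE · (DF × DG) = -954.
Since -954 ≠ 0, the four points are not coplanar.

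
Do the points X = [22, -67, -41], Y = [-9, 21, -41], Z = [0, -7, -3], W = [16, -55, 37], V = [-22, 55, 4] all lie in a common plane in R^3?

The plane through X, Y, Z has normal n = XY × XZ = (3344, 1178, 76) and equation n·P = -8474.
Checking the remaining points: n·W = -8474, n·V = -8474.
All equal -8474, so all 5 points lie in one plane.

Yes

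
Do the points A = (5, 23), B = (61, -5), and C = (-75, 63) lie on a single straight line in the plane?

Yes

AB = (56, -28), AC = (-80, 40).
Checking proportionality: AC = -10/7·AB, so the vectors are parallel and the points are collinear.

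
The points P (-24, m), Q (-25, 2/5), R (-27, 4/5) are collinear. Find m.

Collinearity: (P − Q) must be parallel to (R − Q) = (-2, 2/5).
Cross-multiplying the components: (m − 2/5)·(-2) = (1)·(2/5).
Solving gives m = 1/5.

1/5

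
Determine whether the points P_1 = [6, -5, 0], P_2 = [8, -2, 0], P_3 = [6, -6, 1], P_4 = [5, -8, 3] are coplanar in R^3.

A normal to the plane through P_1, P_2, P_3 is n = P_1P_2 × P_1P_3 = (3, -2, -2).
The plane has equation n·P = 28. For P_4: n·P_4 = 25.
25 ≠ 28, so P_4 is off the plane.

No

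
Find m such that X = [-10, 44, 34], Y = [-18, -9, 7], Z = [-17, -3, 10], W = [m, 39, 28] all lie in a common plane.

Coplanarity ⇔ det[XY; XZ; XW] = 0.
Expanding, this is linear in m: (3)m + (15) = 0.
So m = -5.

-5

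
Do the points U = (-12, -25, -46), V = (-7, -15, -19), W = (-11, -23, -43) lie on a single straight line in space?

No

UV = (5, 10, 27), UW = (1, 2, 3).
UV × UW = (-24, 12, 0).
The cross product is nonzero, so the points do not lie on one line.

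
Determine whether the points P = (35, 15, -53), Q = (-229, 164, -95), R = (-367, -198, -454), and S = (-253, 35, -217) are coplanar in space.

No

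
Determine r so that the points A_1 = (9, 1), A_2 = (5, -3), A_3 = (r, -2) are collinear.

6

Collinearity: (A_3 − A_1) must be parallel to (A_2 − A_1) = (-4, -4).
Cross-multiplying the components: (r − 9)·(-4) = (-3)·(-4).
Solving gives r = 6.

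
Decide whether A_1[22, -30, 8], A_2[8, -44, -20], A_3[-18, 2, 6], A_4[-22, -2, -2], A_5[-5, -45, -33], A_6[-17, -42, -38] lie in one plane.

No

The plane through A_1, A_2, A_3 has normal n = A_1A_2 × A_1A_3 = (924, 1092, -1008) and equation n·P = -20496.
Checking the remaining points: n·A_4 = -20496, n·A_5 = -20496, n·A_6 = -23268.
Since n·A_6 = -23268 ≠ -20496, A_6 is off the plane and the points are not all coplanar.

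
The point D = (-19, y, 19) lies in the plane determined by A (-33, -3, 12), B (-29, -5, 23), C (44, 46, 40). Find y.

A normal to the plane is n = AB × AC = (-595, 735, 350).
D lies in the plane iff n · AD = 0.
This gives (735)y + (-3675) = 0, so y = 5.

5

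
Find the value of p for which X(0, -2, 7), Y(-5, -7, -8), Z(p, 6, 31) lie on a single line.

Collinearity requires XY × XZ = 0; each component is linear in p.
The y-component gives (-15)p + (120) = 0, so p = 8.
The remaining components then also vanish.

8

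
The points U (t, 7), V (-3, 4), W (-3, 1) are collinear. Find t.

The three points are collinear iff det[UV; UW] = 0.
This determinant is linear in t: (3)t + (9) = 0, so t = -3.

-3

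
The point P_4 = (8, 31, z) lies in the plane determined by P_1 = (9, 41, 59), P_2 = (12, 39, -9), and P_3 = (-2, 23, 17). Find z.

The plane through P_1, P_2, P_3 has equation −1140x + 874y − 76z = 21090.
Substituting P_4: (-76)z + (17974) = 21090, so z = -41.

-41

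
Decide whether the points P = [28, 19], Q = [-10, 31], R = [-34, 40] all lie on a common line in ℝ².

No

PQ = (-38, 12), PR = (-62, 21).
Twice the signed area of △PQR is (-38)(21) − (12)(-62) = -54.
The area is nonzero, so the three points are not collinear.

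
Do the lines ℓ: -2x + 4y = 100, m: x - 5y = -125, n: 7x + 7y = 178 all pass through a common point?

No

The three lines meet at one point iff the augmented coefficient matrix [aᵢ bᵢ cᵢ] has rank < 3, i.e. its determinant vanishes.
Here the determinant is 18.
Nonzero, so no common point exists.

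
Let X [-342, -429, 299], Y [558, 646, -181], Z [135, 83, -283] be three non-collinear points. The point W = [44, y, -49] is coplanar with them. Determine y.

7

A normal to the plane is n = XY × XZ = (-379890, 294840, -51975).
W lies in the plane iff n · XW = 0.
This gives (294840)y + (-2063880) = 0, so y = 7.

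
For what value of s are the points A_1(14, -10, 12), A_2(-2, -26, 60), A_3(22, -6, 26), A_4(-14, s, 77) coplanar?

-36

The points are coplanar iff A_1A_2 · (A_1A_3 × A_1A_4) = 0.
Expanding, this is linear in s: (608)s + (21888) = 0.
So s = -36.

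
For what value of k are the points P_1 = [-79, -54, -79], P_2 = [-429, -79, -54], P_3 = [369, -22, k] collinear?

Collinearity requires P_1P_2 × P_1P_3 = 0; each component is linear in k.
The x-component gives (-25)k + (-2775) = 0, so k = -111.
The remaining components then also vanish.

-111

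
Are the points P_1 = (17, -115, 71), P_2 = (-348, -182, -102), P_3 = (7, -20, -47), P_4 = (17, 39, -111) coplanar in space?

No

A normal to the plane through P_1, P_2, P_3 is n = P_1P_2 × P_1P_3 = (24341, -41340, -35345).
The plane has equation n·P = 2658402. For P_4: n·P_4 = 2724832.
2724832 ≠ 2658402, so P_4 is off the plane.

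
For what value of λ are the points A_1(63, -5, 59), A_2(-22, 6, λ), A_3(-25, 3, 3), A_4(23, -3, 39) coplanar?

Normal to plane A_1A_3A_4: n = (-48, 480, 144); plane equation n·P = 3072.
Requiring n·A_2 = 3072: (144)λ + (3936) = 3072.
So λ = -6.

-6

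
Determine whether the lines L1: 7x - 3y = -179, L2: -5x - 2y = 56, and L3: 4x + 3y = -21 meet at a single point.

No

Lines aᵢx + bᵢy = cᵢ with pairwise distinct directions are concurrent exactly when det[aᵢ bᵢ cᵢ] = 0.
Here the determinant is 14.
Nonzero, so no common point exists.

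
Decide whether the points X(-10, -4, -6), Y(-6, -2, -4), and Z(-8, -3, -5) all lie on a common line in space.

Yes

XY = (4, 2, 2), XZ = (2, 1, 1).
XY × XZ = (0, 0, 0).
The cross product vanishes, so the three points are collinear.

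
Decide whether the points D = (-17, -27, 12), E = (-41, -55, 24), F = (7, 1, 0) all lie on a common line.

DE = (-24, -28, 12), DF = (24, 28, -12).
DE × DF = (0, 0, 0).
The cross product vanishes, so the three points are collinear.

Yes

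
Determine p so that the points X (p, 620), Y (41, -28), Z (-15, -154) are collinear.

The three points are collinear iff det[XY; XZ] = 0.
This determinant is linear in p: (126)p + (-41454) = 0, so p = 329.

329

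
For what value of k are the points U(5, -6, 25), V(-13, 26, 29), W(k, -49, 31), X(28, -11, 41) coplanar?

Normal to plane UVX: n = (532, 380, -646); plane equation n·P = -15770.
Requiring n·W = -15770: (532)k + (-38646) = -15770.
So k = 43.

43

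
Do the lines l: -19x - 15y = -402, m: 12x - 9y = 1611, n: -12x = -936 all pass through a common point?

The three lines meet at one point iff the augmented coefficient matrix [aᵢ bᵢ cᵢ] has rank < 3, i.e. its determinant vanishes.
Here the determinant is 4860.
Nonzero, so no common point exists.

No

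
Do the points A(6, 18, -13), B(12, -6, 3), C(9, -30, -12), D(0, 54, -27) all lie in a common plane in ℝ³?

The four points are coplanar iff the 3×3 determinant with rows AB, AC, AD is zero.
Rows: (6, -24, 16), (3, -48, 1), (-6, 36, -14).
Expanding along the first row: (6)(636) − (-24)(-36) + (16)(-180) = 72.
Nonzero ⇒ not coplanar.

No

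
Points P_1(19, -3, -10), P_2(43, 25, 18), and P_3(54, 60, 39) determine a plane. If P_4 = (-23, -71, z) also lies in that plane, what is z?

A normal to the plane is n = P_1P_2 × P_1P_3 = (-392, -196, 532).
P_4 lies in the plane iff n · P_1P_4 = 0.
This gives (532)z + (35112) = 0, so z = -66.

-66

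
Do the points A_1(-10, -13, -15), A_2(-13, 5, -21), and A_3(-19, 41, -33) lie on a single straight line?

Yes

A_1A_2 = (-3, 18, -6), A_1A_3 = (-9, 54, -18).
A_1A_2 × A_1A_3 = (0, 0, 0).
The cross product vanishes, so the three points are collinear.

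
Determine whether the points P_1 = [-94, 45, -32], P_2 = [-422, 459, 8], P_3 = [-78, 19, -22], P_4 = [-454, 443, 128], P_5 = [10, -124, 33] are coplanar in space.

Yes

The plane through P_1, P_2, P_3 has normal n = P_1P_2 × P_1P_3 = (5180, 3920, 1904) and equation n·P = -371448.
Checking the remaining points: n·P_4 = -371448, n·P_5 = -371448.
All equal -371448, so all 5 points lie in one plane.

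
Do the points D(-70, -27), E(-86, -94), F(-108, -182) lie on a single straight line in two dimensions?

DE = (-16, -67), DF = (-38, -155).
det[DE; DF] = (-16)(-155) − (-67)(-38) = -66.
The determinant is nonzero, so they are not collinear.

No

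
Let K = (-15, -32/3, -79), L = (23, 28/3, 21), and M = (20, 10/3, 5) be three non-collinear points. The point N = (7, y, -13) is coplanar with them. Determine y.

16/3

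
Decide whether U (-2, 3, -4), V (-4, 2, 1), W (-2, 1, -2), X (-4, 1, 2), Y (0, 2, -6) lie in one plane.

No

The plane through U, V, W has normal n = UV × UW = (8, 4, 4) and equation n·P = -20.
Checking the remaining points: n·X = -20, n·Y = -16.
Since n·Y = -16 ≠ -20, Y is off the plane and the points are not all coplanar.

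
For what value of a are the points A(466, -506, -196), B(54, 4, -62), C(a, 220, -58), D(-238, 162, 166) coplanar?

Coplanarity ⇔ det[AB; AC; AD] = 0.
Expanding, this is linear in a: (-95108)a + (-7037992) = 0.
So a = -74.

-74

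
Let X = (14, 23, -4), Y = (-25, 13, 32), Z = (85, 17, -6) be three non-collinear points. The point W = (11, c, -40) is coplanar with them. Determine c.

37

The plane through X, Y, Z has equation 236x + 2478y + 944z = 56522.
Substituting W: (2478)c + (-35164) = 56522, so c = 37.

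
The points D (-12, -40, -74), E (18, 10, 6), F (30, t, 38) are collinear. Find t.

30

Direction DE = (30, 50, 80). From the x-coordinate of F, the parameter along the line is τ = (30 − (-12))/30 = 7/5.
Then t = (-40) + 7/5·(50) = 30.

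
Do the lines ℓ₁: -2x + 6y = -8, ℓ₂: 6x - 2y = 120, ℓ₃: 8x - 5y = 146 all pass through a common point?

Intersecting ℓ₁ and ℓ₂: solving the 2×2 system gives (x, y) = (22, 6).
Substitute into ℓ₃: (8)(22) + (-5)(6) = 146.
This equals 146, so (22, 6) lies on all three lines and they are concurrent.

Yes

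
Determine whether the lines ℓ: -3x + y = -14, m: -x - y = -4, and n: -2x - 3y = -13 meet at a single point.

Intersecting ℓ and m: solving the 2×2 system gives (x, y) = (9/2, -1/2).
Substitute into n: (-2)(9/2) + (-3)(-1/2) = -15/2.
But n requires -13 ≠ -15/2, so the three lines have no common point.

No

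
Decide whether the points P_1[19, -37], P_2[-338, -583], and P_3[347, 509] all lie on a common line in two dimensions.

No

P_1P_2 = (-357, -546), P_1P_3 = (328, 546).
Twice the signed area of △P_1P_2P_3 is (-357)(546) − (-546)(328) = -15834.
The area is nonzero, so the three points are not collinear.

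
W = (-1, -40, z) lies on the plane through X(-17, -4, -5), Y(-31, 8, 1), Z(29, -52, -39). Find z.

-49

Coplanarity requires XY · (XZ × XW) = 0.
XY = (-14, 12, 6), XZ = (46, -48, -34); the triple product is linear in z with coefficient 120 and constant term 5880.
Setting it to zero: z = -49.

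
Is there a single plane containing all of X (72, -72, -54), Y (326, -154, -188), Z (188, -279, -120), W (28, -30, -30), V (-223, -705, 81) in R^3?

The plane through X, Y, Z has normal n = XY × XZ = (-22326, 1220, -43066) and equation n·P = 630252.
Checking the remaining points: n·W = 630252, n·V = 630252.
All equal 630252, so all 5 points lie in one plane.

Yes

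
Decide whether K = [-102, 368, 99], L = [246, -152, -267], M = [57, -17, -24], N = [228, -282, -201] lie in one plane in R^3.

Yes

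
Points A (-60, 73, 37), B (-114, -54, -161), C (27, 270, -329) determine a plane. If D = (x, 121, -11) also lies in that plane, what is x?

-39

A normal to the plane is n = AB × AC = (85488, -36990, 411).
D lies in the plane iff n · AD = 0.
This gives (85488)x + (3334032) = 0, so x = -39.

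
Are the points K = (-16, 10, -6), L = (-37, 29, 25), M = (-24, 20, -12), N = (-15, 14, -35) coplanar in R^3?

The four points are coplanar iff the 3×3 determinant with rows KL, KM, KN is zero.
Rows: (-21, 19, 31), (-8, 10, -6), (1, 4, -29).
Expanding along the first row: (-21)(-266) − (19)(238) + (31)(-42) = -238.
Nonzero ⇒ not coplanar.

No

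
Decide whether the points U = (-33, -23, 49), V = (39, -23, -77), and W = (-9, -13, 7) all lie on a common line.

No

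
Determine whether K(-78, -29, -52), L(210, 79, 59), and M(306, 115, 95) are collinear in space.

No

KL = (288, 108, 111), KM = (384, 144, 147).
KL × KM = (-108, 288, 0).
The cross product is nonzero, so the points do not lie on one line.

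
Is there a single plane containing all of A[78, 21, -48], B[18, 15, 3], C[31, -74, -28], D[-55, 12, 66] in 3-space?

Yes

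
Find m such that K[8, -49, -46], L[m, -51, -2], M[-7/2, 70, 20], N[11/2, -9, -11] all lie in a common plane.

Coplanarity ⇔ det[KL; KM; KN] = 0.
Expanding, this is linear in m: (1525)m + (-19825) = 0.
So m = 13.

13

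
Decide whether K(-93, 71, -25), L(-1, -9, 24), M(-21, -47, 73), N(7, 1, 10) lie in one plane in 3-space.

The four points are coplanar iff the 3×3 determinant with rows KL, KM, KN is zero.
Rows: (92, -80, 49), (72, -118, 98), (100, -70, 35).
Expanding along the first row: (92)(2730) − (-80)(-7280) + (49)(6760) = 0.
Zero determinant ⇒ coplanar.

Yes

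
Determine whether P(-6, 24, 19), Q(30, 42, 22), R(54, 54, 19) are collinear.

PQ = (36, 18, 3), PR = (60, 30, 0).
Comparing components 2 and 3: (18)(0) − (3)(30) = -90 ≠ 0, so PQ and PR are not parallel and the points are not collinear.

No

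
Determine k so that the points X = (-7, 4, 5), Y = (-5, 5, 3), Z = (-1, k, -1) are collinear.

Direction XY = (2, 1, -2). From the x-coordinate of Z, the parameter along the line is τ = (-1 − (-7))/2 = 3.
Then k = 4 + 3·(1) = 7.

7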